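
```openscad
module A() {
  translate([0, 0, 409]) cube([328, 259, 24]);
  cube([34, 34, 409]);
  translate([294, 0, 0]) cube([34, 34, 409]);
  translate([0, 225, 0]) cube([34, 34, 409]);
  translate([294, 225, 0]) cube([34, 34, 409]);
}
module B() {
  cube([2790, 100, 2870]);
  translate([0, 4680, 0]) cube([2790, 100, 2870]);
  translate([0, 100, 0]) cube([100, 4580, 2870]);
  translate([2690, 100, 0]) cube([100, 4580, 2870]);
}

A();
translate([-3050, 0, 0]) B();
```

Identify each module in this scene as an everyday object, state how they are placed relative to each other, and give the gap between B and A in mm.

The house frame's nearest face is 260 mm from the stool's −x face.

A is a stool. B is a house frame. The house frame is on the floor beside the stool on its −x side. The gap between the house frame and the stool is 260 mm.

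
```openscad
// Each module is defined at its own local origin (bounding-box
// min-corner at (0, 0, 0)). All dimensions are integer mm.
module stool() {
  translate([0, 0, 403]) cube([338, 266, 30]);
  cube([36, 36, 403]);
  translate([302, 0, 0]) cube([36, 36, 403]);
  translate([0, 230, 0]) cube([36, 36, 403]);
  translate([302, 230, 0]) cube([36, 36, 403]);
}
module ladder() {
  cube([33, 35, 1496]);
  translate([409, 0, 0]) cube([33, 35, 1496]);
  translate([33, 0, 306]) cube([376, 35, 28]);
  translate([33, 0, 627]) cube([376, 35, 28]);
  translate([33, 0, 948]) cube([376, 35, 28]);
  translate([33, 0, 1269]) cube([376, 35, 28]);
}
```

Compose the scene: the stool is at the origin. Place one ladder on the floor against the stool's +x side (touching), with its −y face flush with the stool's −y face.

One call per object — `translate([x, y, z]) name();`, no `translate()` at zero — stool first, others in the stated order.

stool();
translate([338, 0, 0]) ladder();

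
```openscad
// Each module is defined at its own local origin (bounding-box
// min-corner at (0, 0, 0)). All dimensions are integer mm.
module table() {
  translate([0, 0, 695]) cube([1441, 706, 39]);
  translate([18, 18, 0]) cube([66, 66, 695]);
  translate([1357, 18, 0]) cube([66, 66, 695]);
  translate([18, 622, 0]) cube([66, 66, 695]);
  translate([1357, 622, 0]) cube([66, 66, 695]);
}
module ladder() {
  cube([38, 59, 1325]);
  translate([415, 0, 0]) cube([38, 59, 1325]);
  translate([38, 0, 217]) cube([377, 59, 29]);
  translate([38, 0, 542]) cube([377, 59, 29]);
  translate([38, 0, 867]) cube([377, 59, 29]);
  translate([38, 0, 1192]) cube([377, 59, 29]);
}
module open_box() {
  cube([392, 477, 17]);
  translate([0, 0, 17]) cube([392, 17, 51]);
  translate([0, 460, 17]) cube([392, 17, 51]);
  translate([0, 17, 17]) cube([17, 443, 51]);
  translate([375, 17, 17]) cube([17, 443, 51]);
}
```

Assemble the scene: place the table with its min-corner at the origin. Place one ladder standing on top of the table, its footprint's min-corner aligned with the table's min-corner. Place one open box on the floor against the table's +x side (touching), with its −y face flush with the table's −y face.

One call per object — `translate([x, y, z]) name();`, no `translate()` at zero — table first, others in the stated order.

table();
translate([0, 0, 734]) ladder();
translate([1441, 0, 0]) open_box();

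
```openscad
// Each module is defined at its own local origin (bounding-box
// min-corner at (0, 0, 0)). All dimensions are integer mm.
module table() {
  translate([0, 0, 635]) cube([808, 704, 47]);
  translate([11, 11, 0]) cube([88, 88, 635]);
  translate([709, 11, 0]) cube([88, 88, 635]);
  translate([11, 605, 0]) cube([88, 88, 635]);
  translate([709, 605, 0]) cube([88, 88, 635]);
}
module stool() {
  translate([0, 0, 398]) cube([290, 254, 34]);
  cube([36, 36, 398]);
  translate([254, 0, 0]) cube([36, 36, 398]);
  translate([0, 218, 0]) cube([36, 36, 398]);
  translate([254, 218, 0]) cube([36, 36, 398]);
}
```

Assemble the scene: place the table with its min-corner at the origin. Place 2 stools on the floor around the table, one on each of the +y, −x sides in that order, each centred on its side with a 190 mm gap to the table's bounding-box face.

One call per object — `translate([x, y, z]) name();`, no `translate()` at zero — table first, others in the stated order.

table();
translate([259, 894, 0]) stool();
translate([-480, 225, 0]) stool();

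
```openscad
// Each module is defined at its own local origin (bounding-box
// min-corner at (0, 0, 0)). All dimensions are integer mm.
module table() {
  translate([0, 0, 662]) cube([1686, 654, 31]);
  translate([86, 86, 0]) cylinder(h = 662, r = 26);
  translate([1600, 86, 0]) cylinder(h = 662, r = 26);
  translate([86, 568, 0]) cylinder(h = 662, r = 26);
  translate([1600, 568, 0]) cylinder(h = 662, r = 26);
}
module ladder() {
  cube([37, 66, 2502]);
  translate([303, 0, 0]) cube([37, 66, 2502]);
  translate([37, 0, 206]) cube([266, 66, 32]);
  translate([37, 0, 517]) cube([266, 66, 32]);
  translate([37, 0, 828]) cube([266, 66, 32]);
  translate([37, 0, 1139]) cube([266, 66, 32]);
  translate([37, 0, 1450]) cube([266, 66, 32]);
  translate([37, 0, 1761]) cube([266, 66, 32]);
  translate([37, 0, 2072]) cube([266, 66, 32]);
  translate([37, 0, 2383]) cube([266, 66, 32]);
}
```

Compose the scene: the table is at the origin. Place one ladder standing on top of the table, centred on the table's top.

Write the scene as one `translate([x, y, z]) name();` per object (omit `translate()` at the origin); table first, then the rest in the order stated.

table();
translate([673, 294, 693]) ladder();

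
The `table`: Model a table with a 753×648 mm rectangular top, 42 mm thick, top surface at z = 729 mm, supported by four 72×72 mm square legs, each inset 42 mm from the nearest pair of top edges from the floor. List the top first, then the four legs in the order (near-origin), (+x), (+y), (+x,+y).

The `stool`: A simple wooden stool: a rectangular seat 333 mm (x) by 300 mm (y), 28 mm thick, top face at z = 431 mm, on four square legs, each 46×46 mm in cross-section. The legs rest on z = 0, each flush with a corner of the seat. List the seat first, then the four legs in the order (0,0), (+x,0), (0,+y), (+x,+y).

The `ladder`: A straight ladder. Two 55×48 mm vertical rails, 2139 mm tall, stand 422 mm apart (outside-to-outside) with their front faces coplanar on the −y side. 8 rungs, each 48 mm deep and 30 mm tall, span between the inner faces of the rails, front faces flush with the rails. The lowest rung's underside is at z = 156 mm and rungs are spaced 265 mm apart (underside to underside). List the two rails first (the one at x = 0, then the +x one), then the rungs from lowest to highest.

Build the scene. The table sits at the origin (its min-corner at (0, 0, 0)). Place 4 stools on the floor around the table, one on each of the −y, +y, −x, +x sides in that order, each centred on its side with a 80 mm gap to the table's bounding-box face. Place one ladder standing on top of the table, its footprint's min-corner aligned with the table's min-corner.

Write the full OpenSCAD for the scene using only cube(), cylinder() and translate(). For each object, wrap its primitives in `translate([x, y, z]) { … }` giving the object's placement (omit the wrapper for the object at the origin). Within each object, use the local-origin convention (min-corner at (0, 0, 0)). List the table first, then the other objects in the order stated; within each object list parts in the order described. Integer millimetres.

translate([0, 0, 687]) cube([753, 648, 42]);
translate([42, 42, 0]) cube([72, 72, 687]);
translate([639, 42, 0]) cube([72, 72, 687]);
translate([42, 534, 0]) cube([72, 72, 687]);
translate([639, 534, 0]) cube([72, 72, 687]);
translate([210, -380, 0]) {
  translate([0, 0, 403]) cube([333, 300, 28]);
  cube([46, 46, 403]);
  translate([287, 0, 0]) cube([46, 46, 403]);
  translate([0, 254, 0]) cube([46, 46, 403]);
  translate([287, 254, 0]) cube([46, 46, 403]);
}
translate([210, 728, 0]) {
  translate([0, 0, 403]) cube([333, 300, 28]);
  cube([46, 46, 403]);
  translate([287, 0, 0]) cube([46, 46, 403]);
  translate([0, 254, 0]) cube([46, 46, 403]);
  translate([287, 254, 0]) cube([46, 46, 403]);
}
translate([-413, 174, 0]) {
  translate([0, 0, 403]) cube([333, 300, 28]);
  cube([46, 46, 403]);
  translate([287, 0, 0]) cube([46, 46, 403]);
  translate([0, 254, 0]) cube([46, 46, 403]);
  translate([287, 254, 0]) cube([46, 46, 403]);
}
translate([833, 174, 0]) {
  translate([0, 0, 403]) cube([333, 300, 28]);
  cube([46, 46, 403]);
  translate([287, 0, 0]) cube([46, 46, 403]);
  translate([0, 254, 0]) cube([46, 46, 403]);
  translate([287, 254, 0]) cube([46, 46, 403]);
}
translate([0, 0, 729]) {
  cube([55, 48, 2139]);
  translate([367, 0, 0]) cube([55, 48, 2139]);
  translate([55, 0, 156]) cube([312, 48, 30]);
  translate([55, 0, 421]) cube([312, 48, 30]);
  translate([55, 0, 686]) cube([312, 48, 30]);
  translate([55, 0, 951]) cube([312, 48, 30]);
  translate([55, 0, 1216]) cube([312, 48, 30]);
  translate([55, 0, 1481]) cube([312, 48, 30]);
  translate([55, 0, 1746]) cube([312, 48, 30]);
  translate([55, 0, 2011]) cube([312, 48, 30]);
}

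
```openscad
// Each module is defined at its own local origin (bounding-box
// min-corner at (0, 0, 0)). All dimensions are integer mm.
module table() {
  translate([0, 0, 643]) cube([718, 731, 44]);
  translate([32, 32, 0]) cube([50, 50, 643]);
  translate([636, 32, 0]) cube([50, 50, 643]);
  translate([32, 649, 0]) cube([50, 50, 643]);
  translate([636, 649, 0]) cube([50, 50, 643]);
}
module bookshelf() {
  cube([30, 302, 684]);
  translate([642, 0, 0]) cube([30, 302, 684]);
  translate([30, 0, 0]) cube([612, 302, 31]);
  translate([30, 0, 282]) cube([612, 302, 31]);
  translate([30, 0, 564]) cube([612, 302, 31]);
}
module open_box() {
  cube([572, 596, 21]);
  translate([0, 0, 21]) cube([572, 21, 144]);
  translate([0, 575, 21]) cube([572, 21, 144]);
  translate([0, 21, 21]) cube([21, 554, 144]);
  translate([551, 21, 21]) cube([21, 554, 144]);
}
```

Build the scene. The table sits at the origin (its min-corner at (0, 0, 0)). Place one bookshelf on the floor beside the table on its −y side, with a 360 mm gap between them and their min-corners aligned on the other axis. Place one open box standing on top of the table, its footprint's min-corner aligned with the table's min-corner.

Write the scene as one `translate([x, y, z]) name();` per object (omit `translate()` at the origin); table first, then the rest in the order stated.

table();
translate([0, -662, 0]) bookshelf();
translate([0, 0, 687]) open_box();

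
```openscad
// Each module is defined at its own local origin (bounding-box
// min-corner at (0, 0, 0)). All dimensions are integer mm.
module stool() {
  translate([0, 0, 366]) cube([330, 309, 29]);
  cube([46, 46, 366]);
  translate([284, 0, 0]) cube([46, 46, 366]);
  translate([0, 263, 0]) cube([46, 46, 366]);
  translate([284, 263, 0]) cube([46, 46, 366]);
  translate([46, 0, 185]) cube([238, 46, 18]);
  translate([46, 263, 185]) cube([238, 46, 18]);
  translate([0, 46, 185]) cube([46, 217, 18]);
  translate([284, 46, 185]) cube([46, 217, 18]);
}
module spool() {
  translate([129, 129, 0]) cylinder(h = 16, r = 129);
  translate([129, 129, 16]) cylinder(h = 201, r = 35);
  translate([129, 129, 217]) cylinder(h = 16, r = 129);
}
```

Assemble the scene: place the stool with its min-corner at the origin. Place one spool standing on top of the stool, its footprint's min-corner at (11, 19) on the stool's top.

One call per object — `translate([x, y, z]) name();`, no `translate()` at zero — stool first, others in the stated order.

stool();
translate([11, 19, 395]) spool();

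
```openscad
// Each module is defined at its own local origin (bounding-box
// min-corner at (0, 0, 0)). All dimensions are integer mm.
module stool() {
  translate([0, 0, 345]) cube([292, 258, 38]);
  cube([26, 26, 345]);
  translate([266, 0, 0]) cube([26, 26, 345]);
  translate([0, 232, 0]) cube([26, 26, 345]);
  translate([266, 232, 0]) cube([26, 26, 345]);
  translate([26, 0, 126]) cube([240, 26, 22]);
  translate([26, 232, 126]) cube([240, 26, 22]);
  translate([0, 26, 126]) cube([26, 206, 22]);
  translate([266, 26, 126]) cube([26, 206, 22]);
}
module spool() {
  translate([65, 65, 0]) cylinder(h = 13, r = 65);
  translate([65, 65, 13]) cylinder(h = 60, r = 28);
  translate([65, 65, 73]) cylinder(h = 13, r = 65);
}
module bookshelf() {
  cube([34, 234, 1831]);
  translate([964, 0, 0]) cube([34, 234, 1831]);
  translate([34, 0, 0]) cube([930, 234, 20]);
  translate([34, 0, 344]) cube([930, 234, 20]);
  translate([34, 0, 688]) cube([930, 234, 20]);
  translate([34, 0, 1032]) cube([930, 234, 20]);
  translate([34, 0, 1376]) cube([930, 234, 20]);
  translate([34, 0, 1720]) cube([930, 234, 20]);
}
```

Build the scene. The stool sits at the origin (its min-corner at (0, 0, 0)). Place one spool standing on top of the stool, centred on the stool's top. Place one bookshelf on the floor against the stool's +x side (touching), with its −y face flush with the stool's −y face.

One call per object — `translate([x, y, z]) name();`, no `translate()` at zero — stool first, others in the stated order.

stool();
translate([81, 64, 383]) spool();
translate([292, 0, 0]) bookshelf();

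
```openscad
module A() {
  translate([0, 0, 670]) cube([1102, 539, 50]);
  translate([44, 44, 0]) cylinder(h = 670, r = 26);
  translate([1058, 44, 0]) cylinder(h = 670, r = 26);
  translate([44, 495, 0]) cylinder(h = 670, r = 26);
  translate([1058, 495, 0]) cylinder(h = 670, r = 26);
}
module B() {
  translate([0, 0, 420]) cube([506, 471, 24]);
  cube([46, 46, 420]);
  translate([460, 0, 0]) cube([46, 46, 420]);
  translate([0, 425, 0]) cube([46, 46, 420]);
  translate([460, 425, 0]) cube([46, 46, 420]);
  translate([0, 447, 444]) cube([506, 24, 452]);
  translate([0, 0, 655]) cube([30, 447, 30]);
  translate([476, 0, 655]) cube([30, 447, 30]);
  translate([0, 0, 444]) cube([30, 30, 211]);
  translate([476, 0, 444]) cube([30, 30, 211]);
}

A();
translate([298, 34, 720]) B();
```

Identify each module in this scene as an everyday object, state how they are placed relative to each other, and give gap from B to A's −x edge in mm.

The chair's min-x is at 298; the table's min-x is 0; gap = 298 mm.

A is a table. B is a chair. The chair is on top of the table, centred. The gap from the chair to the table's −x edge is 298 mm.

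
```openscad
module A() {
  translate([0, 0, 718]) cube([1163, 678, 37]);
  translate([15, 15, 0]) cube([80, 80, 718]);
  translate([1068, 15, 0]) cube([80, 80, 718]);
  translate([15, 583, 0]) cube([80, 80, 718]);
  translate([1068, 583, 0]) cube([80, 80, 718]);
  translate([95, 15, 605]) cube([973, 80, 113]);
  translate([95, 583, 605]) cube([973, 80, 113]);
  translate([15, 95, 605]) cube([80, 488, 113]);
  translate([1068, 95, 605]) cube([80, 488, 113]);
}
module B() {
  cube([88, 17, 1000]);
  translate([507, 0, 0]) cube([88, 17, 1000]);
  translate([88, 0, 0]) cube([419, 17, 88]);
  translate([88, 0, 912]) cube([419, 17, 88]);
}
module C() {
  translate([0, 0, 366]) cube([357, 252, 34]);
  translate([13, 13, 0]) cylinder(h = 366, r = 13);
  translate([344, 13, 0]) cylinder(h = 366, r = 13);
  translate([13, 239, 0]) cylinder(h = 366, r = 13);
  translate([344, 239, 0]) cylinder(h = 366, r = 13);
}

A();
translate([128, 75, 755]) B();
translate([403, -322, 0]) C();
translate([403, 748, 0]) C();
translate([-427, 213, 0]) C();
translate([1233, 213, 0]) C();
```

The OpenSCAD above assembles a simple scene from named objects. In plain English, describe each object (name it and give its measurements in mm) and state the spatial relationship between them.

A is a table: top 1163 mm (x) × 678 mm (y), 37 mm thick, upper face at z = 755 mm, on four 80×80 mm square legs, each inset 15 mm from the nearest pair of top edges, running from z = 0 to the bottom of the top. Four apron rails, 80 mm thick and 113 mm tall, run between adjacent legs with their top edges flush with the underside of the top and their outer faces flush with the legs' outer faces.

B is a picture frame with a 419×824 mm rectangular opening (x by z) and a uniform 88 mm border on every side. Frame depth is 17 mm along y. It is built from two vertical stiles running the full outside height and two horizontal rails spanning the gap between the stiles.

C is a simple wooden stool: a rectangular seat 357 mm (x) by 252 mm (y), 34 mm thick, top face at z = 400 mm, on four round legs, each 26 mm in diameter. The legs rest on z = 0, each leg's axis is inset half a diameter from the nearest pair of seat edges (so the leg's bounding box is flush with the corner).

The picture frame is on top of the table. Four stools sit around the table at the −y, +y, −x, +x sides.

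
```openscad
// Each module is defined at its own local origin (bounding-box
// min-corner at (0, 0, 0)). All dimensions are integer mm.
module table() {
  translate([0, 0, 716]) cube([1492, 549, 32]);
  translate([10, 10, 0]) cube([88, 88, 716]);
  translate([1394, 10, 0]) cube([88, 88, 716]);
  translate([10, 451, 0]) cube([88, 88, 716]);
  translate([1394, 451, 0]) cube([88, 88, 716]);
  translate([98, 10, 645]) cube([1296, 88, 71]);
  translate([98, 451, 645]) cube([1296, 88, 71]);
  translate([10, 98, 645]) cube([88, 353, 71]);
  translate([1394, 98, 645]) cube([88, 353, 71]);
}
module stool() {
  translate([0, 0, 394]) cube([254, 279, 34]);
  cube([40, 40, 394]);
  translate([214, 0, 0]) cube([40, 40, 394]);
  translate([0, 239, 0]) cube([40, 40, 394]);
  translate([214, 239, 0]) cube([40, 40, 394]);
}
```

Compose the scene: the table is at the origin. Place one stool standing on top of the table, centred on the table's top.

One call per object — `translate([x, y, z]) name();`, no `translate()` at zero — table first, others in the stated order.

table();
translate([619, 135, 748]) stool();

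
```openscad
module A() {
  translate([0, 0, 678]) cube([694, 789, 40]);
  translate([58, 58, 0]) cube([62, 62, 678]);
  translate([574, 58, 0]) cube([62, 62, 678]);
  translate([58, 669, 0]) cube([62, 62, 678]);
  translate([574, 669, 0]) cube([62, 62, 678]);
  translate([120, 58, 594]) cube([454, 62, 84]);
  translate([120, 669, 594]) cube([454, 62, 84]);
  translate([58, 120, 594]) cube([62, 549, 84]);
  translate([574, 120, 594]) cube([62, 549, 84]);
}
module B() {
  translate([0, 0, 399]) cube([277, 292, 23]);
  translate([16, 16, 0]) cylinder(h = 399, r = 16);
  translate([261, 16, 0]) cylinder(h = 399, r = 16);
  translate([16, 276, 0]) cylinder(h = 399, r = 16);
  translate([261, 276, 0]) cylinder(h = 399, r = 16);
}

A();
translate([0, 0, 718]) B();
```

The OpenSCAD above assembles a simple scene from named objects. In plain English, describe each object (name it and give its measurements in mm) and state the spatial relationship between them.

A is a rectangular dining table. The top is 694×789×40 mm with its upper surface at z = 718 mm. It stands on four 62×62 mm square legs, each inset 58 mm from the nearest pair of top edges, running from the floor to the underside of the top. Four apron rails, 62 mm thick and 84 mm tall, run between adjacent legs with their top edges flush with the underside of the top and their outer faces flush with the legs' outer faces.

B is a simple wooden stool: a rectangular seat 277 mm (x) by 292 mm (y), 23 mm thick, top face at z = 422 mm, on four round legs, each 32 mm in diameter. The legs rest on z = 0, each leg's axis is inset half a diameter from the nearest pair of seat edges (so the leg's bounding box is flush with the corner).

The stool is on top of the table.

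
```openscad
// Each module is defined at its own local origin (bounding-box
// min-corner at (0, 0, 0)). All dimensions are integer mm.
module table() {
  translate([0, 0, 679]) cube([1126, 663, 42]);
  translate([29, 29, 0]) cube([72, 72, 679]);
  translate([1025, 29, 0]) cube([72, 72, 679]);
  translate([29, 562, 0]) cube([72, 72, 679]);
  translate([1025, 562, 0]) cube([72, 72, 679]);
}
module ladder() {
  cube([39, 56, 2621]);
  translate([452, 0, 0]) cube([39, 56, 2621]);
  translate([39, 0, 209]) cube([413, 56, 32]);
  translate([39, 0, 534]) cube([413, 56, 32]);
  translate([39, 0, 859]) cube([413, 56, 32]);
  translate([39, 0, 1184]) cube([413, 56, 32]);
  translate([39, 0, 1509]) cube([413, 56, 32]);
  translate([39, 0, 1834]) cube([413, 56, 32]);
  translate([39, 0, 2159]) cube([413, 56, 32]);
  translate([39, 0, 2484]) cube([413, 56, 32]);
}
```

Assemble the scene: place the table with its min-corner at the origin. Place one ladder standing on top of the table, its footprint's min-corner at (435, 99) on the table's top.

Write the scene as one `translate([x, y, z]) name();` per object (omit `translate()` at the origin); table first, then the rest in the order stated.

table();
translate([435, 99, 721]) ladder();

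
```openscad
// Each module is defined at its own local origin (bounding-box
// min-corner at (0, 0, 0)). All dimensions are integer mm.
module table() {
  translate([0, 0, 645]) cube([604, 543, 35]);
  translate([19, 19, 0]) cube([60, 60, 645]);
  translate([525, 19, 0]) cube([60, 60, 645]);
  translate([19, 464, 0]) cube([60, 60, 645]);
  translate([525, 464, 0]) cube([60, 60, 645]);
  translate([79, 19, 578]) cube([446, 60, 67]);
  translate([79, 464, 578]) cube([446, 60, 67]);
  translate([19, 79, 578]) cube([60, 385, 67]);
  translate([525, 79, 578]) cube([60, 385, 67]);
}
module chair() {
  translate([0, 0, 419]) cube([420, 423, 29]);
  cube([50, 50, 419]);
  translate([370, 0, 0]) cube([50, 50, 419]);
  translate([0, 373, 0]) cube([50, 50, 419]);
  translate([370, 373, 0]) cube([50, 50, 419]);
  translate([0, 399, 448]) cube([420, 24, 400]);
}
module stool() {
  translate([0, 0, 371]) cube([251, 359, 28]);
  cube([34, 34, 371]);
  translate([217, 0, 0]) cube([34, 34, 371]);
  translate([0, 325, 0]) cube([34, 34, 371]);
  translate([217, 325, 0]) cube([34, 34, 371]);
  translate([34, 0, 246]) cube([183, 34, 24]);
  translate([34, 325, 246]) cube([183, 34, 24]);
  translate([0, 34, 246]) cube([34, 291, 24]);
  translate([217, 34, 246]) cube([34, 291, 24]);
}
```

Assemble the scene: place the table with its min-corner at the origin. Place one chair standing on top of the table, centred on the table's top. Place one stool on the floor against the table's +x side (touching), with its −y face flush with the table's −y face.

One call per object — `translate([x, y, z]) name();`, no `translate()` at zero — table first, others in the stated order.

table();
translate([92, 60, 680]) chair();
translate([604, 0, 0]) stool();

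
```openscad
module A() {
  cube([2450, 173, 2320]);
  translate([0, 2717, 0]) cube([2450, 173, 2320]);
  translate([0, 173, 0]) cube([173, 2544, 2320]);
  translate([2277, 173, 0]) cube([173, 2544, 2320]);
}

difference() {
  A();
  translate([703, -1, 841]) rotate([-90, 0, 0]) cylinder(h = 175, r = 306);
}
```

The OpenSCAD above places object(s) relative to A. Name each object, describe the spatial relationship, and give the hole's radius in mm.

A is a house frame. The house frame has a circular hole through its front wall. The hole's radius is 306 mm.

The subtracted cylinder has r = 306 mm.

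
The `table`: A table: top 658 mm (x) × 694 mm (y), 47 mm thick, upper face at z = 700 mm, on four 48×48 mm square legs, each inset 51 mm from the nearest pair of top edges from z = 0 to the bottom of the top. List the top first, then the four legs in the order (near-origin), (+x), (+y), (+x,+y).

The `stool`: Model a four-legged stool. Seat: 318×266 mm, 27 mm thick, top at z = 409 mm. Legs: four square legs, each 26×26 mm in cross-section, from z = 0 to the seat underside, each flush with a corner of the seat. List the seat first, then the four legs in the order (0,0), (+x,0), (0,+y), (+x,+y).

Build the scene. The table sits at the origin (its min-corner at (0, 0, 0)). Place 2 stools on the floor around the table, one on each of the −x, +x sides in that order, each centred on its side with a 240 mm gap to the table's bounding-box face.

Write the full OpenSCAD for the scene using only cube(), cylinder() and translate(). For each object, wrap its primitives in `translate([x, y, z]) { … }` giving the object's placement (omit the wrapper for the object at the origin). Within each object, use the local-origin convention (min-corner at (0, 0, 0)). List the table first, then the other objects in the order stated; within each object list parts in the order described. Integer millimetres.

translate([0, 0, 653]) cube([658, 694, 47]);
translate([51, 51, 0]) cube([48, 48, 653]);
translate([559, 51, 0]) cube([48, 48, 653]);
translate([51, 595, 0]) cube([48, 48, 653]);
translate([559, 595, 0]) cube([48, 48, 653]);
translate([-558, 214, 0]) {
  translate([0, 0, 382]) cube([318, 266, 27]);
  cube([26, 26, 382]);
  translate([292, 0, 0]) cube([26, 26, 382]);
  translate([0, 240, 0]) cube([26, 26, 382]);
  translate([292, 240, 0]) cube([26, 26, 382]);
}
translate([898, 214, 0]) {
  translate([0, 0, 382]) cube([318, 266, 27]);
  cube([26, 26, 382]);
  translate([292, 0, 0]) cube([26, 26, 382]);
  translate([0, 240, 0]) cube([26, 26, 382]);
  translate([292, 240, 0]) cube([26, 26, 382]);
}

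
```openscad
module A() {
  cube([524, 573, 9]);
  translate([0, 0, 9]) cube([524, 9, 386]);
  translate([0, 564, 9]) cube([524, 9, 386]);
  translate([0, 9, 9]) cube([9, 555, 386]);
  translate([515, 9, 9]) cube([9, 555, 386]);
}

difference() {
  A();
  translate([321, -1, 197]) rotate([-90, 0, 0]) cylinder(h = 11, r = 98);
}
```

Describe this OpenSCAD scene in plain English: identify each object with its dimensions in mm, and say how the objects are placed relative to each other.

A is an open storage box with external size 524×573×395 mm and wall thickness 9 mm (the base is also 9 mm thick). The base covers the whole footprint; the four walls stand on the base, with the y-facing walls full-width and the x-facing walls fitting between their inner faces.

The open box has a circular hole of radius 98 mm through its front wall, centred at (x = 321, z = 197).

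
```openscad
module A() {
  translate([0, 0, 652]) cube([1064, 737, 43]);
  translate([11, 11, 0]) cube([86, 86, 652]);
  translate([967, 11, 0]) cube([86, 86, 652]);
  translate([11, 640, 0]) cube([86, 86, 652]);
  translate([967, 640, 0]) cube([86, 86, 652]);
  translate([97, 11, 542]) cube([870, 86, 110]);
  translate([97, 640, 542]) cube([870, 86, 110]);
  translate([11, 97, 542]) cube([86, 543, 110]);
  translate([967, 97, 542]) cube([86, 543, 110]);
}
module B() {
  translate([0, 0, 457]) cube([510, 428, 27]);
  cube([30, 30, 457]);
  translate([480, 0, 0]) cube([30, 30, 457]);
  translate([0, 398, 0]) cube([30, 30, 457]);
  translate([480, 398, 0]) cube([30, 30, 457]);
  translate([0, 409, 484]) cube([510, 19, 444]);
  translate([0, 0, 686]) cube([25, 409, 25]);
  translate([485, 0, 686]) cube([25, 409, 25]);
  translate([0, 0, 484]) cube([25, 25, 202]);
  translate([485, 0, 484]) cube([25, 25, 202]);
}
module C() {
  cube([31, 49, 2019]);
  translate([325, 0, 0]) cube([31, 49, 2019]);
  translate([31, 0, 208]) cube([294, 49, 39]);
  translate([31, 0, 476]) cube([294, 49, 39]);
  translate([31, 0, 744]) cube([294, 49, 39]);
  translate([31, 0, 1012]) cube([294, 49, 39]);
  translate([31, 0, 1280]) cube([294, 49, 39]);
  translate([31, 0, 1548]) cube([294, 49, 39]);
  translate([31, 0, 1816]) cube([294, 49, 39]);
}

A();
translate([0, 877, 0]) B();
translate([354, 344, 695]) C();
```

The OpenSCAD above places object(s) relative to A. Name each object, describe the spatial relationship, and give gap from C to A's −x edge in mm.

A is a table. B is a chair. C is a ladder. The chair is on the floor beside the table on its +y side. The ladder is on top of the table, centred. The gap from the ladder to the table's −x edge is 354 mm.

The ladder's min-x is at 354; the table's min-x is 0; gap = 354 mm.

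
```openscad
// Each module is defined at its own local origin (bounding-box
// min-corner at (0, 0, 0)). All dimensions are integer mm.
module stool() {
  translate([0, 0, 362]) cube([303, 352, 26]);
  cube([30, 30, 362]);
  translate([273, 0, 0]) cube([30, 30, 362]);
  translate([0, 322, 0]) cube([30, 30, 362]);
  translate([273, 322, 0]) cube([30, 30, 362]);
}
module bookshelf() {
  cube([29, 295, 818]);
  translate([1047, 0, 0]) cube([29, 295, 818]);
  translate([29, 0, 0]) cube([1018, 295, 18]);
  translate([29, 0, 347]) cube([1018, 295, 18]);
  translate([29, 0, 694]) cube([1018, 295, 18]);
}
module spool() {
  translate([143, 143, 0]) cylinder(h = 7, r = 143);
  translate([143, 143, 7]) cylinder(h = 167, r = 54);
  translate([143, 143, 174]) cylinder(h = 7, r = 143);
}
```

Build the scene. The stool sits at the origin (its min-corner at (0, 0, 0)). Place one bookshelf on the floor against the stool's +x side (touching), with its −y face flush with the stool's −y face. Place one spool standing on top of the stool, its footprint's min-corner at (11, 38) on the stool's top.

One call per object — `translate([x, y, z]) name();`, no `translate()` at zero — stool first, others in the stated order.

stool();
translate([303, 0, 0]) bookshelf();
translate([11, 38, 388]) spool();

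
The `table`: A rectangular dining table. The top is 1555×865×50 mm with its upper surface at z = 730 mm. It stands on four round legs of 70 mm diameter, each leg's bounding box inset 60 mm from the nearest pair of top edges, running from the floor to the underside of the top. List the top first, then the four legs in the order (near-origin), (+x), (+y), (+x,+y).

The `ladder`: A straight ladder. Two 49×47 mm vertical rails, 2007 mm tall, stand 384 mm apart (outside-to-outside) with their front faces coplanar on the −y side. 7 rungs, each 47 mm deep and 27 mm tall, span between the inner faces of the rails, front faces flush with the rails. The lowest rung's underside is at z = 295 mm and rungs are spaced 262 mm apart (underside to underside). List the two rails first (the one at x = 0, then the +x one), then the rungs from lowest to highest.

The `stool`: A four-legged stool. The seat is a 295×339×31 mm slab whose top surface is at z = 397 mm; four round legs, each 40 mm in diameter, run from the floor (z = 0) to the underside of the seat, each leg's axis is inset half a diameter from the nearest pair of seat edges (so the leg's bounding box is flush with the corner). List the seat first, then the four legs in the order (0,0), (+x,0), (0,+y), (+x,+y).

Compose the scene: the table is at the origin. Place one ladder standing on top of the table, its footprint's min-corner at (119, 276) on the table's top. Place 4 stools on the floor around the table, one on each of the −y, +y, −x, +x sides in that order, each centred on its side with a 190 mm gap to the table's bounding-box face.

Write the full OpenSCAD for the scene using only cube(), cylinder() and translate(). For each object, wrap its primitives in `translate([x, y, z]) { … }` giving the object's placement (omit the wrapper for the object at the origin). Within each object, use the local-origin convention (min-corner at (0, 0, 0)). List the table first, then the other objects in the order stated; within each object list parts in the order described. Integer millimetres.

translate([0, 0, 680]) cube([1555, 865, 50]);
translate([95, 95, 0]) cylinder(h = 680, r = 35);
translate([1460, 95, 0]) cylinder(h = 680, r = 35);
translate([95, 770, 0]) cylinder(h = 680, r = 35);
translate([1460, 770, 0]) cylinder(h = 680, r = 35);
translate([119, 276, 730]) {
  cube([49, 47, 2007]);
  translate([335, 0, 0]) cube([49, 47, 2007]);
  translate([49, 0, 295]) cube([286, 47, 27]);
  translate([49, 0, 557]) cube([286, 47, 27]);
  translate([49, 0, 819]) cube([286, 47, 27]);
  translate([49, 0, 1081]) cube([286, 47, 27]);
  translate([49, 0, 1343]) cube([286, 47, 27]);
  translate([49, 0, 1605]) cube([286, 47, 27]);
  translate([49, 0, 1867]) cube([286, 47, 27]);
}
translate([630, -529, 0]) {
  translate([0, 0, 366]) cube([295, 339, 31]);
  translate([20, 20, 0]) cylinder(h = 366, r = 20);
  translate([275, 20, 0]) cylinder(h = 366, r = 20);
  translate([20, 319, 0]) cylinder(h = 366, r = 20);
  translate([275, 319, 0]) cylinder(h = 366, r = 20);
}
translate([630, 1055, 0]) {
  translate([0, 0, 366]) cube([295, 339, 31]);
  translate([20, 20, 0]) cylinder(h = 366, r = 20);
  translate([275, 20, 0]) cylinder(h = 366, r = 20);
  translate([20, 319, 0]) cylinder(h = 366, r = 20);
  translate([275, 319, 0]) cylinder(h = 366, r = 20);
}
translate([-485, 263, 0]) {
  translate([0, 0, 366]) cube([295, 339, 31]);
  translate([20, 20, 0]) cylinder(h = 366, r = 20);
  translate([275, 20, 0]) cylinder(h = 366, r = 20);
  translate([20, 319, 0]) cylinder(h = 366, r = 20);
  translate([275, 319, 0]) cylinder(h = 366, r = 20);
}
translate([1745, 263, 0]) {
  translate([0, 0, 366]) cube([295, 339, 31]);
  translate([20, 20, 0]) cylinder(h = 366, r = 20);
  translate([275, 20, 0]) cylinder(h = 366, r = 20);
  translate([20, 319, 0]) cylinder(h = 366, r = 20);
  translate([275, 319, 0]) cylinder(h = 366, r = 20);
}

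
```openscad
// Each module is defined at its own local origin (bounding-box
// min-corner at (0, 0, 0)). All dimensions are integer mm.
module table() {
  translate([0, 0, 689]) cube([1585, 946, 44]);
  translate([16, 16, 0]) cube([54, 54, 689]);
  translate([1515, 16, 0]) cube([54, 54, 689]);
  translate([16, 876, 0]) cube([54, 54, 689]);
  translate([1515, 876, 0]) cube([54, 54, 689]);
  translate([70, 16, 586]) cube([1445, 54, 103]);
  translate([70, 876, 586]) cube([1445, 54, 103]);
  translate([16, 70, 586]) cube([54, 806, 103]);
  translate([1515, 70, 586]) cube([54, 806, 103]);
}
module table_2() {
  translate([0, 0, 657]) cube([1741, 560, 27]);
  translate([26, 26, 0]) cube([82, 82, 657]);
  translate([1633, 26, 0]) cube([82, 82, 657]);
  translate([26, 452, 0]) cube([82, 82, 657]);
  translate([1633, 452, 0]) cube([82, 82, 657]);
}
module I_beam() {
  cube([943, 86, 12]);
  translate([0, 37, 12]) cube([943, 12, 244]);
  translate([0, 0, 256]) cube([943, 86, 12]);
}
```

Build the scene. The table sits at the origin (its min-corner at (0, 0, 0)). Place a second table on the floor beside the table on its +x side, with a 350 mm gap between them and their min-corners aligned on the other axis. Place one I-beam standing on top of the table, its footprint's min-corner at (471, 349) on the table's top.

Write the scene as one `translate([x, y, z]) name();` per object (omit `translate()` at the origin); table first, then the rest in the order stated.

table();
translate([1935, 0, 0]) table_2();
translate([471, 349, 733]) I_beam();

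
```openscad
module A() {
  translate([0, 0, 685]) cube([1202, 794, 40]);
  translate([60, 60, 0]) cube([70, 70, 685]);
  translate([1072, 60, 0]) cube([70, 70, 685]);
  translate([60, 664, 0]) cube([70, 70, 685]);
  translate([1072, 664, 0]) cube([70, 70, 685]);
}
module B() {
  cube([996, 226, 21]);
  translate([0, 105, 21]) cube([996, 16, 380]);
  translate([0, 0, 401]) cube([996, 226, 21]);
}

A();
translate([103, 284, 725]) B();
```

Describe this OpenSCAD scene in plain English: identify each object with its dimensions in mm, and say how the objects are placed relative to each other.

A is a rectangular dining table. The top is 1202×794×40 mm with its upper surface at z = 725 mm. It stands on four 70×70 mm square legs, each inset 60 mm from the nearest pair of top edges, running from the floor to the underside of the top.

B is an I-beam lying along x, 996 mm long. Overall section height 422 mm. Two flanges 226 mm wide (y) and 21 mm thick, one on the floor and one at the top; a web 16 mm thick runs between them, centred on the flange width.

The I-beam is on top of the table, centred.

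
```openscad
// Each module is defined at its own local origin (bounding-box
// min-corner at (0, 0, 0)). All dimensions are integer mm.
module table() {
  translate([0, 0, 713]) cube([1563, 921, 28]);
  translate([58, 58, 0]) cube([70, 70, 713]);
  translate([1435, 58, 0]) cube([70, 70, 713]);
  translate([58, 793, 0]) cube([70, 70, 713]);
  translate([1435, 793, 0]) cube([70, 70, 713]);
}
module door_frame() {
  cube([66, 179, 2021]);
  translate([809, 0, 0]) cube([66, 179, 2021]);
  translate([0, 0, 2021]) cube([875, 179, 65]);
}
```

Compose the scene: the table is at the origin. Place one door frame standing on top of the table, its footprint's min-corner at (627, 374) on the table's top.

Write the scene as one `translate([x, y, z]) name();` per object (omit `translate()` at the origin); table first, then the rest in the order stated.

table();
translate([627, 374, 741]) door_frame();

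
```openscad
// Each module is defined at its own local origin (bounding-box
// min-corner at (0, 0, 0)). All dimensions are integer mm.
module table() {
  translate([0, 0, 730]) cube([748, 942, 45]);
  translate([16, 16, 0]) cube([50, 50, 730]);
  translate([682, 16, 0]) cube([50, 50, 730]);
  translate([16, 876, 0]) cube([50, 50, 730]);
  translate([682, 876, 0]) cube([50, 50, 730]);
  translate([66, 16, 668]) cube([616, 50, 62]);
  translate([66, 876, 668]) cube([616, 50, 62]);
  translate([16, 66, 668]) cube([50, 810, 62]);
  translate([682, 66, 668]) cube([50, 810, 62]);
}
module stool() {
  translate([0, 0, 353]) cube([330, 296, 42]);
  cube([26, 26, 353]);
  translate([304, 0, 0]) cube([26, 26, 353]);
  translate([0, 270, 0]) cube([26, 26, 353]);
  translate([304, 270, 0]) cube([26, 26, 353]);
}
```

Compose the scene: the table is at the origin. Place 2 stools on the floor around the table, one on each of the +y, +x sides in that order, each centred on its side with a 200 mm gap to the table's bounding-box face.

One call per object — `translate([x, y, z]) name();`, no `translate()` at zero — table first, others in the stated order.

table();
translate([209, 1142, 0]) stool();
translate([948, 323, 0]) stool();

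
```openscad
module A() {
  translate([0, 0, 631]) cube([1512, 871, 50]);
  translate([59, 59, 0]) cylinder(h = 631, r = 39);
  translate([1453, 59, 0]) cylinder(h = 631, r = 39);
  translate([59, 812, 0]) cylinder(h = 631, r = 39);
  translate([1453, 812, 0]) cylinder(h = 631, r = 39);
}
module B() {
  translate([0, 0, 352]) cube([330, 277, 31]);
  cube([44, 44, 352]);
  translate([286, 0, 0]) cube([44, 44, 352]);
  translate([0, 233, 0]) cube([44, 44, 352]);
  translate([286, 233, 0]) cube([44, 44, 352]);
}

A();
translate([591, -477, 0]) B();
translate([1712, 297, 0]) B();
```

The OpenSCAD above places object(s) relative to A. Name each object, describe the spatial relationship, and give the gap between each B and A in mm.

Each stool's nearest face is 200 mm from the table's bounding box.

A is a table. B is a stool. Two stools sit around the table at the −y, +x sides. The gap between each stool and the table is 200 mm.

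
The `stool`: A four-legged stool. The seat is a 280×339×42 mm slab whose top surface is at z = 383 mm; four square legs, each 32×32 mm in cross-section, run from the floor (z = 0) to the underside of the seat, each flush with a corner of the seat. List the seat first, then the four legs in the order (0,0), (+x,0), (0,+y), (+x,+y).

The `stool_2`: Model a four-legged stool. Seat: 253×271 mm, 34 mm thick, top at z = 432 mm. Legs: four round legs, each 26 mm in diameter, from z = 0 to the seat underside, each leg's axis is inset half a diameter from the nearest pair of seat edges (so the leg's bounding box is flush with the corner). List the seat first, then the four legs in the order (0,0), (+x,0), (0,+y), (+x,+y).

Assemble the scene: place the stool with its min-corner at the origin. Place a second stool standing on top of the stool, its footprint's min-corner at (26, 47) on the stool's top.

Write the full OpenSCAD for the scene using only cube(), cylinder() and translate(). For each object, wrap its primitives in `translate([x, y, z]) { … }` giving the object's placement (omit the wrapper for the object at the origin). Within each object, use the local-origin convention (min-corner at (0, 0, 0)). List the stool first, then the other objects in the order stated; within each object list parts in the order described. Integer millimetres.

translate([0, 0, 341]) cube([280, 339, 42]);
cube([32, 32, 341]);
translate([248, 0, 0]) cube([32, 32, 341]);
translate([0, 307, 0]) cube([32, 32, 341]);
translate([248, 307, 0]) cube([32, 32, 341]);
translate([26, 47, 383]) {
  translate([0, 0, 398]) cube([253, 271, 34]);
  translate([13, 13, 0]) cylinder(h = 398, r = 13);
  translate([240, 13, 0]) cylinder(h = 398, r = 13);
  translate([13, 258, 0]) cylinder(h = 398, r = 13);
  translate([240, 258, 0]) cylinder(h = 398, r = 13);
}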